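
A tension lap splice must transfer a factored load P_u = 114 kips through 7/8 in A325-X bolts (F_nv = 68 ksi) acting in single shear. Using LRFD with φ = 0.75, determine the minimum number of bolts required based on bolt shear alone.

4 bolts

A_b = π·0.875²/4 = 0.6013 in².
Per-bolt design strength φR_n = 0.75 × 68 × 0.6013 × 1 = 30.67 kips.
n ≥ 114 / 30.67 = 3.717 → use 4 bolts.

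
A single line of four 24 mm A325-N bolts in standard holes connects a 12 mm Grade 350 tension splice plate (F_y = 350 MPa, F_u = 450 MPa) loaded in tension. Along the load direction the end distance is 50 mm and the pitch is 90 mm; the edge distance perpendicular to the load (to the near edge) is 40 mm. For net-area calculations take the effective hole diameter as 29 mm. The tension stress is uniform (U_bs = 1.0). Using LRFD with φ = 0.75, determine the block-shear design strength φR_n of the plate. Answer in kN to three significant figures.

634 kN

Shear plane L_v = 50 + 3·90 = 320 mm; A_gv = 320 × 12 = 3840 mm².
A_nv = (320 − 3.5·29) × 12 = 2622 mm².
A_nt = (40 − 0.5·29) × 12 = 306 mm².
0.6 F_u A_nv = 707.9 kN; 0.6 F_y A_gv = 806.4 kN → shear rupture governs the shear term.
R_n = 707.9 + 1.0 × 450 × 306 / 1000 = 845.6 kN.
Design strength φR_n = 0.75 × 845.6 = 634 kN.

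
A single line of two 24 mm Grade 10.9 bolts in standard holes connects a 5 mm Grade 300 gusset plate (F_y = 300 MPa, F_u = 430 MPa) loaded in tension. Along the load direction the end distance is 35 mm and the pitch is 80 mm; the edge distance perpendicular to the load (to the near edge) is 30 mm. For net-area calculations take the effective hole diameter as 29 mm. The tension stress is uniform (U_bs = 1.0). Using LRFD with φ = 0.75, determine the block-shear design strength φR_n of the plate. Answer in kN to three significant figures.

94.2 kN

Shear plane L_v = 35 + 1·80 = 115 mm; A_gv = 115 × 5 = 575 mm².
A_nv = (115 − 1.5·29) × 5 = 357.5 mm².
A_nt = (30 − 0.5·29) × 5 = 77.5 mm².
0.6 F_u A_nv = 92.23 kN; 0.6 F_y A_gv = 103.5 kN → shear rupture governs the shear term.
R_n = 92.23 + 1.0 × 430 × 77.5 / 1000 = 125.6 kN.
Design strength φR_n = 0.75 × 125.6 = 94.2 kN.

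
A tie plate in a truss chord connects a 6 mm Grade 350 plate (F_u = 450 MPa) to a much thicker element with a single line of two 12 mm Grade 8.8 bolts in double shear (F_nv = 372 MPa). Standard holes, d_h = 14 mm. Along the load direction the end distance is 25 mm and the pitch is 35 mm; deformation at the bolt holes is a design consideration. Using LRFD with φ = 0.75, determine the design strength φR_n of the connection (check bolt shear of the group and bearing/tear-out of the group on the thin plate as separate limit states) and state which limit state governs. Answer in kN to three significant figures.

94.8 kN (bearing governs)

Bolt shear: A_b = π·12²/4 = 113.1 mm²; R_n = 372 × 113.1 × 2 × 2 / 1000 = 168.3 kN → 0.75 × 168.3 = 126 kN.
Bearing (1.2 l_c t F_u ≤ 2.4 d t F_u): upper limit = 2.4·12·6·450 / 1000 = 77.76 kN.
  Edge l_c = 25 − 14/2 = 18 → r_n = 58.32 kN; interior l_c = 35 − 14 = 21 → r_n = 68.04 kN.
  R_n,bearing = 1·58.32 + 1·68.04 = 126.4 kN → 0.75 × 126.4 = 94.8 kN.
Bearing governs: 94.8 kN.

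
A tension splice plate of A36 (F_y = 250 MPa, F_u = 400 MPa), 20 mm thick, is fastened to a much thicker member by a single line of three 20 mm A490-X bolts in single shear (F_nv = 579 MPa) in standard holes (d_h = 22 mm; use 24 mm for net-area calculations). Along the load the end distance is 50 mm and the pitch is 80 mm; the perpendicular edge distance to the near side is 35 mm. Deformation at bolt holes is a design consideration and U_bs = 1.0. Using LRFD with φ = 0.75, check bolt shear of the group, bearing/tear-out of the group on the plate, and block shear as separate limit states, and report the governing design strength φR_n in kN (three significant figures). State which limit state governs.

409 kN (bolt shear governs)

Bolt shear: A_b = π·20²/4 = 314.2 mm²; R_n = 579 × 314.2 × 3 × 1 / 1000 = 545.7 kN → 0.75 × 545.7 = 409 kN.
Bearing: edge l_c = 39, r_n = 374.4 kN; interior l_c = 58, r_n = 384 kN; R_n = 374.4 + 2·384 = 1142 kN → 857 kN.
Block shear: A_gv = 4200, A_nv = 3000, A_nt = 460 mm²; R_n = min(0.6F_uA_nv, 0.6F_yA_gv) + U_bs·F_u·A_nt = 814 kN → 610 kN.
Bolt shear governs: 409 kN.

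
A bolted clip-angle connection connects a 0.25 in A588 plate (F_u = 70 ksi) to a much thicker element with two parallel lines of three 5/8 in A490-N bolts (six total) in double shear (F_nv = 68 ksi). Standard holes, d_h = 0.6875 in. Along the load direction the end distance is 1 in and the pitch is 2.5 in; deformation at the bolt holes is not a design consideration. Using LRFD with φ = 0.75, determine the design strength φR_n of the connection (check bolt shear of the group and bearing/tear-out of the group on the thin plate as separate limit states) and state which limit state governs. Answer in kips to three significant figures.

Bolt shear: A_b = π·0.625²/4 = 0.3068 in²; R_n = 68 × 0.3068 × 6 × 2 = 250.3 kips → 0.75 × 250.3 = 188 kips.
Bearing (1.5 l_c t F_u ≤ 3.0 d t F_u): upper limit = 3.0·0.625·0.25·70 = 32.81 kips.
  Edge l_c = 1 − 0.6875/2 = 0.6562 → r_n = 17.23 kips; interior l_c = 2.5 − 0.6875 = 1.812 → r_n = 32.81 kips.
  R_n,bearing = 2·17.23 + 4·32.81 = 165.7 kips → 0.75 × 165.7 = 124 kips.
Bearing governs: 124 kips.

124 kips (bearing governs)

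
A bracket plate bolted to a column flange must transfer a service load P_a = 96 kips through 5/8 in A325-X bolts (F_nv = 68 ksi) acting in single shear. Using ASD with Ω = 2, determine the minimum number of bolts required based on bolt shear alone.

A_b = π·0.625²/4 = 0.3068 in².
Per-bolt allowable strength R_n/Ω = 68 × 0.3068 × 1 / 2 = 10.43 kips.
n ≥ 96 / 10.43 = 9.203 → use 10 bolts.

10 bolts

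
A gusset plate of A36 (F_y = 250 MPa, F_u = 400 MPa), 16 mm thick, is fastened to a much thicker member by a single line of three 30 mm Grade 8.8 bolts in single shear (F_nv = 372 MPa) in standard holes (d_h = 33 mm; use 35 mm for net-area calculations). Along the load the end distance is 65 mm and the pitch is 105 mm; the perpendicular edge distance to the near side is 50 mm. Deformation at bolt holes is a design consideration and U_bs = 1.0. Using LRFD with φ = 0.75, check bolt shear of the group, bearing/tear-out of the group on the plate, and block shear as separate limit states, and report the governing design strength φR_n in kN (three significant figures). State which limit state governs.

Bolt shear: A_b = π·30²/4 = 706.9 mm²; R_n = 372 × 706.9 × 3 × 1 / 1000 = 788.9 kN → 0.75 × 788.9 = 592 kN.
Bearing: edge l_c = 48.5, r_n = 372.5 kN; interior l_c = 72, r_n = 460.8 kN; R_n = 372.5 + 2·460.8 = 1294 kN → 971 kN.
Block shear: A_gv = 4400, A_nv = 3000, A_nt = 520 mm²; R_n = min(0.6F_uA_nv, 0.6F_yA_gv) + U_bs·F_u·A_nt = 868 kN → 651 kN.
Bolt shear governs: 592 kN.

592 kN (bolt shear governs)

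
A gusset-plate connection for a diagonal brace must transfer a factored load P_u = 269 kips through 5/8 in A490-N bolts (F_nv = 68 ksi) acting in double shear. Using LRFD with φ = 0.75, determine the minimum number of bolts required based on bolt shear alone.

9 bolts

A_b = π·0.625²/4 = 0.3068 in².
Per-bolt design strength φR_n = 0.75 × 68 × 0.3068 × 2 = 31.29 kips.
n ≥ 269 / 31.29 = 8.596 → use 9 bolts.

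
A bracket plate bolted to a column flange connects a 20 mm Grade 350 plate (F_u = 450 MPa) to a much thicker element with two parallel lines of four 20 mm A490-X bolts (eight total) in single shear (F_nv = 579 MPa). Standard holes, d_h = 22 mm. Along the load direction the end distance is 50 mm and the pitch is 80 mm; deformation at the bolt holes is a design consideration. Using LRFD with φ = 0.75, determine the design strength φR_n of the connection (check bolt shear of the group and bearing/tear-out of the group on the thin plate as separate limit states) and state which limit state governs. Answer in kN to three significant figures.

Bolt shear: A_b = π·20²/4 = 314.2 mm²; R_n = 579 × 314.2 × 8 × 1 / 1000 = 1455 kN → 0.75 × 1455 = 1090 kN.
Bearing (1.2 l_c t F_u ≤ 2.4 d t F_u): upper limit = 2.4·20·20·450 / 1000 = 432 kN.
  Edge l_c = 50 − 22/2 = 39 → r_n = 421.2 kN; interior l_c = 80 − 22 = 58 → r_n = 432 kN.
  R_n,bearing = 2·421.2 + 6·432 = 3434 kN → 0.75 × 3434 = 2580 kN.
Bolt shear governs: 1090 kN.

1090 kN (bolt shear governs)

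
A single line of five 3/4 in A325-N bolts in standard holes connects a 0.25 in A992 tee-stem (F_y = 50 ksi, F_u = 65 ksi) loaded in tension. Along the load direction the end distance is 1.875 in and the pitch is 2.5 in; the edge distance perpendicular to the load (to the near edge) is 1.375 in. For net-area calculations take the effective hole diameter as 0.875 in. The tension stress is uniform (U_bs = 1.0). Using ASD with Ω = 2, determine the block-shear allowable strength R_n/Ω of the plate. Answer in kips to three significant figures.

Shear plane L_v = 1.875 + 4·2.5 = 11.88 in; A_gv = 11.88 × 0.25 = 2.969 in².
A_nv = (11.88 − 4.5·0.875) × 0.25 = 1.984 in².
A_nt = (1.375 − 0.5·0.875) × 0.25 = 0.2344 in².
0.6 F_u A_nv = 77.39 kips; 0.6 F_y A_gv = 89.06 kips → shear rupture governs the shear term.
R_n = 77.39 + 1.0 × 65 × 0.2344 = 92.62 kips.
Allowable strength R_n/Ω = 92.62 / 2 = 46.3 kips.

46.3 kips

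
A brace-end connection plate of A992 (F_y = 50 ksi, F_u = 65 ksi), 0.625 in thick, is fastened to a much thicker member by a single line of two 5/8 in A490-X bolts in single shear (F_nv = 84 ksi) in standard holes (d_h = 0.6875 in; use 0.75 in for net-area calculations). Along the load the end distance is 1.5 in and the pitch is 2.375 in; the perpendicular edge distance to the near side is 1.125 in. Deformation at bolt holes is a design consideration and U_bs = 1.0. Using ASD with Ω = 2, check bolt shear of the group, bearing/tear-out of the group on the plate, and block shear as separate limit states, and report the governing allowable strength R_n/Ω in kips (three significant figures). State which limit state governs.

Bolt shear: A_b = π·0.625²/4 = 0.3068 in²; R_n = 84 × 0.3068 × 2 × 1 = 51.54 kips → 51.54 / 2 = 25.8 kips.
Bearing: edge l_c = 1.156, r_n = 56.37 kips; interior l_c = 1.688, r_n = 60.94 kips; R_n = 56.37 + 1·60.94 = 117.3 kips → 58.7 kips.
Block shear: A_gv = 2.422, A_nv = 1.719, A_nt = 0.4688 in²; R_n = min(0.6F_uA_nv, 0.6F_yA_gv) + U_bs·F_u·A_nt = 97.5 kips → 48.8 kips.
Bolt shear governs: 25.8 kips.

25.8 kips (bolt shear governs)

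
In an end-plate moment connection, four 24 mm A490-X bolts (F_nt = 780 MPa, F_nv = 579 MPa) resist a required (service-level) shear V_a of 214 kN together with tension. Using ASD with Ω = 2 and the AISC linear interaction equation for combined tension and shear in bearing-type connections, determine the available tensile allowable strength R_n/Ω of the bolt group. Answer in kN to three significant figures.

A_b = π·24²/4 = 452.4 mm²; f_rv = 214 × 1000 / (4 × 452.4) = 118.3 MPa.
F'_nt = 1.3 F_nt − (Ω F_nt / F_nv) f_rv = 1.3·780 − (2·780/579)·118.3 = 695.4 MPa, capped at F_nt → F'_nt = 695.4 MPa.
R_n = F'_nt · A_b · n = 695.4 × 452.4 × 4 / 1000 = 1258 kN.
Allowable strength R_n/Ω = 1258 / 2 = 629 kN.

629 kN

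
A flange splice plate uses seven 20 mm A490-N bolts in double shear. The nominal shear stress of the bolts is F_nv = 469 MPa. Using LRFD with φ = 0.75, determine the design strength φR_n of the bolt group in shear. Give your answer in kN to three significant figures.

1550 kN

A_b = π × 20² / 4 = 314.2 mm².
R_n = F_nv · A_b · n · n_s = 469 × 314.2 × 7 × 2 / 1000 = 2063 kN.
Design strength φR_n = 0.75 × 2063 = 1550 kN.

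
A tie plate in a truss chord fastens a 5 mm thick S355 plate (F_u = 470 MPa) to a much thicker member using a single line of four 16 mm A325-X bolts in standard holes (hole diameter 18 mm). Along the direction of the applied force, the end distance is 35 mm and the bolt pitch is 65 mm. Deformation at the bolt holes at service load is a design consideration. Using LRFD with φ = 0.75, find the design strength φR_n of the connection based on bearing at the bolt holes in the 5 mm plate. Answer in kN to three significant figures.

258 kN

Per bolt r_n = 1.2 l_c t F_u ≤ 2.4 d t F_u; upper limit = 2.4 × 16 × 5 × 470 / 1000 = 90.24 kN.
Edge bolt: l_c = 35 − 18/2 = 26 mm → 1.2 × 26 × 5 × 470 / 1000 = 73.32 → r_n = 73.32 kN.
Interior bolts: l_c = 65 − 18 = 47 mm → 1.2 × 47 × 5 × 470 / 1000 = 132.5 → r_n = 90.24 kN.
R_n = 1 × 73.32 + 3 × 90.24 = 344 kN.
Design strength φR_n = 0.75 × 344 = 258 kN.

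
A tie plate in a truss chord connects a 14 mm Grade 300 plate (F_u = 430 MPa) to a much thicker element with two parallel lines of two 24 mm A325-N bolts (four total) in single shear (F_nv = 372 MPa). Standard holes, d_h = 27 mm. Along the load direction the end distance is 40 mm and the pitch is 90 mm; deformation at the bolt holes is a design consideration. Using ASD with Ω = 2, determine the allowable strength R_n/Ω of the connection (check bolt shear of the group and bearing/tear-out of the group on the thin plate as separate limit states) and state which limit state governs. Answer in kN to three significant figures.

Bolt shear: A_b = π·24²/4 = 452.4 mm²; R_n = 372 × 452.4 × 4 × 1 / 1000 = 673.2 kN → 673.2 / 2 = 337 kN.
Bearing (1.2 l_c t F_u ≤ 2.4 d t F_u): upper limit = 2.4·24·14·430 / 1000 = 346.8 kN.
  Edge l_c = 40 − 27/2 = 26.5 → r_n = 191.4 kN; interior l_c = 90 − 27 = 63 → r_n = 346.8 kN.
  R_n,bearing = 2·191.4 + 2·346.8 = 1076 kN → 1076 / 2 = 538 kN.
Bolt shear governs: 337 kN.

337 kN (bolt shear governs)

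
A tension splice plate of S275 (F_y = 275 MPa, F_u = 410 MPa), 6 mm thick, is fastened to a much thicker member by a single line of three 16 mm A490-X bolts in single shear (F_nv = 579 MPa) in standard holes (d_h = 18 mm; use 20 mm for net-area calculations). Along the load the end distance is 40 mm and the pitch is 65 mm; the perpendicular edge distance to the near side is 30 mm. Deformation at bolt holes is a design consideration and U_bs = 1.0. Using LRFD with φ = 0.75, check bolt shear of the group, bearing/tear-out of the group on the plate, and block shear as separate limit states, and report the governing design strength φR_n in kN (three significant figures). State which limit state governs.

Bolt shear: A_b = π·16²/4 = 201.1 mm²; R_n = 579 × 201.1 × 3 × 1 / 1000 = 349.2 kN → 0.75 × 349.2 = 262 kN.
Bearing: edge l_c = 31, r_n = 91.51 kN; interior l_c = 47, r_n = 94.46 kN; R_n = 91.51 + 2·94.46 = 280.4 kN → 210 kN.
Block shear: A_gv = 1020, A_nv = 720, A_nt = 120 mm²; R_n = min(0.6F_uA_nv, 0.6F_yA_gv) + U_bs·F_u·A_nt = 217.5 kN → 163 kN.
Block shear governs: 163 kN.

163 kN (block shear governs)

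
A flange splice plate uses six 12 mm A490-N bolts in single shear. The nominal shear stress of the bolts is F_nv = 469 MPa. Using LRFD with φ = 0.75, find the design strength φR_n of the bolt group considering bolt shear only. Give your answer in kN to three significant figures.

239 kN

A_b = π × 12² / 4 = 113.1 mm².
R_n = F_nv · A_b · n · n_s = 469 × 113.1 × 6 × 1 / 1000 = 318.3 kN.
Design strength φR_n = 0.75 × 318.3 = 239 kN.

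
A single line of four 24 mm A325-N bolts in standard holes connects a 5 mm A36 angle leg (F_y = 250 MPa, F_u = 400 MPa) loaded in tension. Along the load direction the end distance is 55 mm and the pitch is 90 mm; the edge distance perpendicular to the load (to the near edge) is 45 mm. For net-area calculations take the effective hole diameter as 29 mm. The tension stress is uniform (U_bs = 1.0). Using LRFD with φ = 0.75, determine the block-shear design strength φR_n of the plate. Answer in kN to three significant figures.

229 kN

Shear plane L_v = 55 + 3·90 = 325 mm; A_gv = 325 × 5 = 1625 mm².
A_nv = (325 − 3.5·29) × 5 = 1118 mm².
A_nt = (45 − 0.5·29) × 5 = 152.5 mm².
0.6 F_u A_nv = 268.2 kN; 0.6 F_y A_gv = 243.8 kN → shear yielding governs the shear term.
R_n = 243.8 + 1.0 × 400 × 152.5 / 1000 = 304.8 kN.
Design strength φR_n = 0.75 × 304.8 = 229 kN.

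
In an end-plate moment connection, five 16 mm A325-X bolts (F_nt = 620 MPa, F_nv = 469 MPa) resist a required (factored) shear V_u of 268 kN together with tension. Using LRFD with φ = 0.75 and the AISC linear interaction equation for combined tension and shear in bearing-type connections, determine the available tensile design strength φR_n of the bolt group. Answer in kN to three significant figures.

253 kN

A_b = π·16²/4 = 201.1 mm²; f_rv = 268 × 1000 / (5 × 201.1) = 266.6 MPa.
F'_nt = 1.3 F_nt − (F_nt / φF_nv) f_rv = 1.3·620 − (620/(0.75·469))·266.6 = 336.1 MPa, capped at F_nt → F'_nt = 336.1 MPa.
R_n = F'_nt · A_b · n = 336.1 × 201.1 × 5 / 1000 = 337.9 kN.
Design strength φR_n = 0.75 × 337.9 = 253 kN.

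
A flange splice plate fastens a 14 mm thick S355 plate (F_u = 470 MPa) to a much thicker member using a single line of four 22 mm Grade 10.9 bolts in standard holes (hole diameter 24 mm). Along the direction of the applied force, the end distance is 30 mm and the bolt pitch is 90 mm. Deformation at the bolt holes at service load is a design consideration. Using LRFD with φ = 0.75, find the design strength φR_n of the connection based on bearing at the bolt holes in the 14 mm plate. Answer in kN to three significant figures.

Per bolt r_n = 1.2 l_c t F_u ≤ 2.4 d t F_u; upper limit = 2.4 × 22 × 14 × 470 / 1000 = 347.4 kN.
Edge bolt: l_c = 30 − 24/2 = 18 mm → 1.2 × 18 × 14 × 470 / 1000 = 142.1 → r_n = 142.1 kN.
Interior bolts: l_c = 90 − 24 = 66 mm → 1.2 × 66 × 14 × 470 / 1000 = 521.1 → r_n = 347.4 kN.
R_n = 1 × 142.1 + 3 × 347.4 = 1184 kN.
Design strength φR_n = 0.75 × 1184 = 888 kN.

888 kN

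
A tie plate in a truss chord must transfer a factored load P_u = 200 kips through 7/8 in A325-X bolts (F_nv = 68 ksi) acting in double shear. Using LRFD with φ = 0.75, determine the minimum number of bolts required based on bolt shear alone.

4 bolts

A_b = π·0.875²/4 = 0.6013 in².
Per-bolt design strength φR_n = 0.75 × 68 × 0.6013 × 2 = 61.33 kips.
n ≥ 200 / 61.33 = 3.261 → use 4 bolts.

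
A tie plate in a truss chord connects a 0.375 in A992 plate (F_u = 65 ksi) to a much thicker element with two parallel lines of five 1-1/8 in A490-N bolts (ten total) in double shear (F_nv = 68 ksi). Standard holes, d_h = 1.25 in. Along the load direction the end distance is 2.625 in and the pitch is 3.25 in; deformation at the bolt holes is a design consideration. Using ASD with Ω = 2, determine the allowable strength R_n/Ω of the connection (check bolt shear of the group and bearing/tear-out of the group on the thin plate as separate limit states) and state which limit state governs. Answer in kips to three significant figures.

292 kips (bearing governs)

Bolt shear: A_b = π·1.125²/4 = 0.994 in²; R_n = 68 × 0.994 × 10 × 2 = 1352 kips → 1352 / 2 = 676 kips.
Bearing (1.2 l_c t F_u ≤ 2.4 d t F_u): upper limit = 2.4·1.125·0.375·65 = 65.81 kips.
  Edge l_c = 2.625 − 1.25/2 = 2 → r_n = 58.5 kips; interior l_c = 3.25 − 1.25 = 2 → r_n = 58.5 kips.
  R_n,bearing = 2·58.5 + 8·58.5 = 585 kips → 585 / 2 = 292 kips.
Bearing governs: 292 kips.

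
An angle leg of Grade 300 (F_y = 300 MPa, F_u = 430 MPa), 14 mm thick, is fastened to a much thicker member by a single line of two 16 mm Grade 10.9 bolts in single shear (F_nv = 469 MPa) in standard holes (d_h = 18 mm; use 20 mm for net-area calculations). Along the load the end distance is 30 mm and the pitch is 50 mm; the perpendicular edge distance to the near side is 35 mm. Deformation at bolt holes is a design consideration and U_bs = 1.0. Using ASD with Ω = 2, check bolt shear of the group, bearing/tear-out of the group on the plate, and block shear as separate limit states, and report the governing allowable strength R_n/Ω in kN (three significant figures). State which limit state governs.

Bolt shear: A_b = π·16²/4 = 201.1 mm²; R_n = 469 × 201.1 × 2 × 1 / 1000 = 188.6 kN → 188.6 / 2 = 94.3 kN.
Bearing: edge l_c = 21, r_n = 151.7 kN; interior l_c = 32, r_n = 231.2 kN; R_n = 151.7 + 1·231.2 = 382.9 kN → 191 kN.
Block shear: A_gv = 1120, A_nv = 700, A_nt = 350 mm²; R_n = min(0.6F_uA_nv, 0.6F_yA_gv) + U_bs·F_u·A_nt = 331.1 kN → 166 kN.
Bolt shear governs: 94.3 kN.

94.3 kN (bolt shear governs)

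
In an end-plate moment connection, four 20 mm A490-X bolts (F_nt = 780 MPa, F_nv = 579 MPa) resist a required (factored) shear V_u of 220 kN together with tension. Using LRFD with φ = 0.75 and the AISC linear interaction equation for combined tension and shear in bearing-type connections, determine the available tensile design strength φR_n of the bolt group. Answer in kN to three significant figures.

A_b = π·20²/4 = 314.2 mm²; f_rv = 220 × 1000 / (4 × 314.2) = 175.1 MPa.
F'_nt = 1.3 F_nt − (F_nt / φF_nv) f_rv = 1.3·780 − (780/(0.75·579))·175.1 = 699.5 MPa, capped at F_nt → F'_nt = 699.5 MPa.
R_n = F'_nt · A_b · n = 699.5 × 314.2 × 4 / 1000 = 879.1 kN.
Design strength φR_n = 0.75 × 879.1 = 659 kN.

659 kN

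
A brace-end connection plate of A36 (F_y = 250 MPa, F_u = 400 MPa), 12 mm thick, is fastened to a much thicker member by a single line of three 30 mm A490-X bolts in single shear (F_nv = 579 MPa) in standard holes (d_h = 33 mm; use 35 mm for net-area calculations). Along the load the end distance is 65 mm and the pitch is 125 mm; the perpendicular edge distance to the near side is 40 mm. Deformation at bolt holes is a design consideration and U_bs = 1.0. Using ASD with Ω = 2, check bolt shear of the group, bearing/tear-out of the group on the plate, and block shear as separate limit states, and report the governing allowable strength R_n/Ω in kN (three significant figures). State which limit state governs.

338 kN (block shear governs)

Bolt shear: A_b = π·30²/4 = 706.9 mm²; R_n = 579 × 706.9 × 3 × 1 / 1000 = 1228 kN → 1228 / 2 = 614 kN.
Bearing: edge l_c = 48.5, r_n = 279.4 kN; interior l_c = 92, r_n = 345.6 kN; R_n = 279.4 + 2·345.6 = 970.6 kN → 485 kN.
Block shear: A_gv = 3780, A_nv = 2730, A_nt = 270 mm²; R_n = min(0.6F_uA_nv, 0.6F_yA_gv) + U_bs·F_u·A_nt = 675 kN → 338 kN.
Block shear governs: 338 kN.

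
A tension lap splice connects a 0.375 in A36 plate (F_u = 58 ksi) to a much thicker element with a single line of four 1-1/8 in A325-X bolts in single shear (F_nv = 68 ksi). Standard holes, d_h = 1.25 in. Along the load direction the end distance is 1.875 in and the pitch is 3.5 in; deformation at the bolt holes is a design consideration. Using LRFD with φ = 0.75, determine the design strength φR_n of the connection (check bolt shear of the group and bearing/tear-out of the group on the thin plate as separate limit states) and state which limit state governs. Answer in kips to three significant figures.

Bolt shear: A_b = π·1.125²/4 = 0.994 in²; R_n = 68 × 0.994 × 4 × 1 = 270.4 kips → 0.75 × 270.4 = 203 kips.
Bearing (1.2 l_c t F_u ≤ 2.4 d t F_u): upper limit = 2.4·1.125·0.375·58 = 58.72 kips.
  Edge l_c = 1.875 − 1.25/2 = 1.25 → r_n = 32.62 kips; interior l_c = 3.5 − 1.25 = 2.25 → r_n = 58.72 kips.
  R_n,bearing = 1·32.62 + 3·58.72 = 208.8 kips → 0.75 × 208.8 = 157 kips.
Bearing governs: 157 kips.

157 kips (bearing governs)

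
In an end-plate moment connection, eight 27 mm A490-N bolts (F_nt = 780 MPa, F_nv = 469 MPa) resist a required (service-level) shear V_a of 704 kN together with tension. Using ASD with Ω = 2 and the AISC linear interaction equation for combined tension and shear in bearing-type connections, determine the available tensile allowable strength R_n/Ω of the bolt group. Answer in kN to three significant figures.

A_b = π·27²/4 = 572.6 mm²; f_rv = 704 × 1000 / (8 × 572.6) = 153.7 MPa.
F'_nt = 1.3 F_nt − (Ω F_nt / F_nv) f_rv = 1.3·780 − (2·780/469)·153.7 = 502.8 MPa, capped at F_nt → F'_nt = 502.8 MPa.
R_n = F'_nt · A_b · n = 502.8 × 572.6 × 8 / 1000 = 2303 kN.
Allowable strength R_n/Ω = 2303 / 2 = 1150 kN.

1150 kN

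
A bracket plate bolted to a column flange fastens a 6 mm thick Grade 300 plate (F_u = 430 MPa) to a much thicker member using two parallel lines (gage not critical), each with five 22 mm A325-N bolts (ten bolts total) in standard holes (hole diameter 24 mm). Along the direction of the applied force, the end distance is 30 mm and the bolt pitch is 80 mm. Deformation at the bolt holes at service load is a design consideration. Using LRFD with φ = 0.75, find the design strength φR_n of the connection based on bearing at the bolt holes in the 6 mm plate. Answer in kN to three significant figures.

Per bolt r_n = 1.2 l_c t F_u ≤ 2.4 d t F_u; upper limit = 2.4 × 22 × 6 × 430 / 1000 = 136.2 kN.
Edge bolt: l_c = 30 − 24/2 = 18 mm → 1.2 × 18 × 6 × 430 / 1000 = 55.73 → r_n = 55.73 kN.
Interior bolts: l_c = 80 − 24 = 56 mm → 1.2 × 56 × 6 × 430 / 1000 = 173.4 → r_n = 136.2 kN.
R_n = 2 × 55.73 + 8 × 136.2 = 1201 kN.
Design strength φR_n = 0.75 × 1201 = 901 kN.

901 kN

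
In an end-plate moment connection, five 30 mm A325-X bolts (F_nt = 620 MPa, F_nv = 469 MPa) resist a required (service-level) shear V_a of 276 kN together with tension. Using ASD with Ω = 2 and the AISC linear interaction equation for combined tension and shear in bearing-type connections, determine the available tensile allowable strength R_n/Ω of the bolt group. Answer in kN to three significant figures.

1060 kN

A_b = π·30²/4 = 706.9 mm²; f_rv = 276 × 1000 / (5 × 706.9) = 78.09 MPa.
F'_nt = 1.3 F_nt − (Ω F_nt / F_nv) f_rv = 1.3·620 − (2·620/469)·78.09 = 599.5 MPa, capped at F_nt → F'_nt = 599.5 MPa.
R_n = F'_nt · A_b · n = 599.5 × 706.9 × 5 / 1000 = 2119 kN.
Allowable strength R_n/Ω = 2119 / 2 = 1060 kN.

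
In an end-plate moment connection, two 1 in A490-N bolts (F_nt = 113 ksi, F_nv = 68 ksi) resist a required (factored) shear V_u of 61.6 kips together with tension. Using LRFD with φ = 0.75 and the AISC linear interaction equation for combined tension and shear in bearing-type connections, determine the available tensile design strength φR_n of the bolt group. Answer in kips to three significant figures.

A_b = π·1²/4 = 0.7854 in²; f_rv = 61.6 / (2 × 0.7854) = 39.22 ksi.
F'_nt = 1.3 F_nt − (F_nt / φF_nv) f_rv = 1.3·113 − (113/(0.75·68))·39.22 = 60.01 ksi, capped at F_nt → F'_nt = 60.01 ksi.
R_n = F'_nt · A_b · n = 60.01 × 0.7854 × 2 = 94.26 kips.
Design strength φR_n = 0.75 × 94.26 = 70.7 kips.

70.7 kips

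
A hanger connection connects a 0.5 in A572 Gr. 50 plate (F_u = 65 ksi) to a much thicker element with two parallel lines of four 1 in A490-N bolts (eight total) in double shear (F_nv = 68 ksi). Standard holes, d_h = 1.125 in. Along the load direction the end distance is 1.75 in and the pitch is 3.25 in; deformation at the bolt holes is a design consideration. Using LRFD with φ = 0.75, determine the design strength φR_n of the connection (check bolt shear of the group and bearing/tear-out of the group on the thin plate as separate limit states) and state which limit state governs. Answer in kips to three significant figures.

Bolt shear: A_b = π·1²/4 = 0.7854 in²; R_n = 68 × 0.7854 × 8 × 2 = 854.5 kips → 0.75 × 854.5 = 641 kips.
Bearing (1.2 l_c t F_u ≤ 2.4 d t F_u): upper limit = 2.4·1·0.5·65 = 78 kips.
  Edge l_c = 1.75 − 1.125/2 = 1.188 → r_n = 46.31 kips; interior l_c = 3.25 − 1.125 = 2.125 → r_n = 78 kips.
  R_n,bearing = 2·46.31 + 6·78 = 560.6 kips → 0.75 × 560.6 = 420 kips.
Bearing governs: 420 kips.

420 kips (bearing governs)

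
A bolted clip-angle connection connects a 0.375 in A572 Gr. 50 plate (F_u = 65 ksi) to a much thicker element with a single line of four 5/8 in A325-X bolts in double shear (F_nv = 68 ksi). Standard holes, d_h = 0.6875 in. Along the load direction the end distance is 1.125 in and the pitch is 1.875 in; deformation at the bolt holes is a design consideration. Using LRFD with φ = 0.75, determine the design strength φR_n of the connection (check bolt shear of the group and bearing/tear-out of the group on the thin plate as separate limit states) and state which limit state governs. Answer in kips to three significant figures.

Bolt shear: A_b = π·0.625²/4 = 0.3068 in²; R_n = 68 × 0.3068 × 4 × 2 = 166.9 kips → 0.75 × 166.9 = 125 kips.
Bearing (1.2 l_c t F_u ≤ 2.4 d t F_u): upper limit = 2.4·0.625·0.375·65 = 36.56 kips.
  Edge l_c = 1.125 − 0.6875/2 = 0.7812 → r_n = 22.85 kips; interior l_c = 1.875 − 0.6875 = 1.188 → r_n = 34.73 kips.
  R_n,bearing = 1·22.85 + 3·34.73 = 127.1 kips → 0.75 × 127.1 = 95.3 kips.
Bearing governs: 95.3 kips.

95.3 kips (bearing governs)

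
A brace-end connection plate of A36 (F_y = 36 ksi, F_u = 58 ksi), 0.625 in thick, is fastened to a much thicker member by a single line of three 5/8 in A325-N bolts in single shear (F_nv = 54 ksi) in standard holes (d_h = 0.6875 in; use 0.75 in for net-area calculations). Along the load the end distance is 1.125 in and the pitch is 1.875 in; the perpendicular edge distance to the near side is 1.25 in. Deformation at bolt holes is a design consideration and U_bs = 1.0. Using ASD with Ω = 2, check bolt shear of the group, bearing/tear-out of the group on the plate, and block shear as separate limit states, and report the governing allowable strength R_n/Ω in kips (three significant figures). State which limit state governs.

24.9 kips (bolt shear governs)

Bolt shear: A_b = π·0.625²/4 = 0.3068 in²; R_n = 54 × 0.3068 × 3 × 1 = 49.7 kips → 49.7 / 2 = 24.9 kips.
Bearing: edge l_c = 0.7812, r_n = 33.98 kips; interior l_c = 1.188, r_n = 51.66 kips; R_n = 33.98 + 2·51.66 = 137.3 kips → 68.6 kips.
Block shear: A_gv = 3.047, A_nv = 1.875, A_nt = 0.5469 in²; R_n = min(0.6F_uA_nv, 0.6F_yA_gv) + U_bs·F_u·A_nt = 96.97 kips → 48.5 kips.
Bolt shear governs: 24.9 kips.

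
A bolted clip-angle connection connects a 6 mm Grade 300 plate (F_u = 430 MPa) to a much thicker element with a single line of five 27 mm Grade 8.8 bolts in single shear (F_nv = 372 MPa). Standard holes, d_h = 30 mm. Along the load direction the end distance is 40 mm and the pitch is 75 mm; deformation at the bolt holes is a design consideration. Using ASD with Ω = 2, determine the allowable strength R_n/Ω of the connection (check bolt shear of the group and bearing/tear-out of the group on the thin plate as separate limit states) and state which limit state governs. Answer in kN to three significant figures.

Bolt shear: A_b = π·27²/4 = 572.6 mm²; R_n = 372 × 572.6 × 5 × 1 / 1000 = 1065 kN → 1065 / 2 = 532 kN.
Bearing (1.2 l_c t F_u ≤ 2.4 d t F_u): upper limit = 2.4·27·6·430 / 1000 = 167.2 kN.
  Edge l_c = 40 − 30/2 = 25 → r_n = 77.4 kN; interior l_c = 75 − 30 = 45 → r_n = 139.3 kN.
  R_n,bearing = 1·77.4 + 4·139.3 = 634.7 kN → 634.7 / 2 = 317 kN.
Bearing governs: 317 kN.

317 kN (bearing governs)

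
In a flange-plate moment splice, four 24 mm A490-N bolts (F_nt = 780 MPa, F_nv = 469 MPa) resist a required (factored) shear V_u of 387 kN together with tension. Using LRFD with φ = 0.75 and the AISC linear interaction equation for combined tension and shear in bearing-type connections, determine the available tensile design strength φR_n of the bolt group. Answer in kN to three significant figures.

733 kN

A_b = π·24²/4 = 452.4 mm²; f_rv = 387 × 1000 / (4 × 452.4) = 213.9 MPa.
F'_nt = 1.3 F_nt − (F_nt / φF_nv) f_rv = 1.3·780 − (780/(0.75·469))·213.9 = 539.8 MPa, capped at F_nt → F'_nt = 539.8 MPa.
R_n = F'_nt · A_b · n = 539.8 × 452.4 × 4 / 1000 = 976.7 kN.
Design strength φR_n = 0.75 × 976.7 = 733 kN.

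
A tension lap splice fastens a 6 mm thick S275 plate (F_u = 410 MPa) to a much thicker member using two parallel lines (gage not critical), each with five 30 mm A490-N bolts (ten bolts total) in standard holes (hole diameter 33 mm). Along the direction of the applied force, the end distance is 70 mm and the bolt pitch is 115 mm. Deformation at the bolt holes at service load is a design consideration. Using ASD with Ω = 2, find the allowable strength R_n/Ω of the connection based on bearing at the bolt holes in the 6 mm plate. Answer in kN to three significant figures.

Per bolt r_n = 1.2 l_c t F_u ≤ 2.4 d t F_u; upper limit = 2.4 × 30 × 6 × 410 / 1000 = 177.1 kN.
Edge bolt: l_c = 70 − 33/2 = 53.5 mm → 1.2 × 53.5 × 6 × 410 / 1000 = 157.9 → r_n = 157.9 kN.
Interior bolts: l_c = 115 − 33 = 82 mm → 1.2 × 82 × 6 × 410 / 1000 = 242.1 → r_n = 177.1 kN.
R_n = 2 × 157.9 + 8 × 177.1 = 1733 kN.
Allowable strength R_n/Ω = 1733 / 2 = 866 kN.

866 kN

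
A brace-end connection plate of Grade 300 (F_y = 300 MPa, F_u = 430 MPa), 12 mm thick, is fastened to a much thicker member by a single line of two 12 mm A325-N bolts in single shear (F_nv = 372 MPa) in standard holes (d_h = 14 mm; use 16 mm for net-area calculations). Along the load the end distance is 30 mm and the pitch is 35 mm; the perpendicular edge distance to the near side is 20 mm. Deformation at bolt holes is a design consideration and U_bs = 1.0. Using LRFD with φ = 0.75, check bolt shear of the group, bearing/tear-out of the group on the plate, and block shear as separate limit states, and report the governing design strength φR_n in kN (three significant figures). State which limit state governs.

Bolt shear: A_b = π·12²/4 = 113.1 mm²; R_n = 372 × 113.1 × 2 × 1 / 1000 = 84.14 kN → 0.75 × 84.14 = 63.1 kN.
Bearing: edge l_c = 23, r_n = 142.4 kN; interior l_c = 21, r_n = 130 kN; R_n = 142.4 + 1·130 = 272.4 kN → 204 kN.
Block shear: A_gv = 780, A_nv = 492, A_nt = 144 mm²; R_n = min(0.6F_uA_nv, 0.6F_yA_gv) + U_bs·F_u·A_nt = 188.9 kN → 142 kN.
Bolt shear governs: 63.1 kN.

63.1 kN (bolt shear governs)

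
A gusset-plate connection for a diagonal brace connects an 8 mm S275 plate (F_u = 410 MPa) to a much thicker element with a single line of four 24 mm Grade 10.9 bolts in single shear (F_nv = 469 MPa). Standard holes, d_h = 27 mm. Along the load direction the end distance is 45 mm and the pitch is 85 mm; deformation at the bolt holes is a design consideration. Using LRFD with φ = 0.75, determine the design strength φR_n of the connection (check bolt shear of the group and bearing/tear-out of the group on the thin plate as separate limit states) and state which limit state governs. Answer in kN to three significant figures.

518 kN (bearing governs)

Bolt shear: A_b = π·24²/4 = 452.4 mm²; R_n = 469 × 452.4 × 4 × 1 / 1000 = 848.7 kN → 0.75 × 848.7 = 637 kN.
Bearing (1.2 l_c t F_u ≤ 2.4 d t F_u): upper limit = 2.4·24·8·410 / 1000 = 188.9 kN.
  Edge l_c = 45 − 27/2 = 31.5 → r_n = 124 kN; interior l_c = 85 − 27 = 58 → r_n = 188.9 kN.
  R_n,bearing = 1·124 + 3·188.9 = 690.8 kN → 0.75 × 690.8 = 518 kN.
Bearing governs: 518 kN.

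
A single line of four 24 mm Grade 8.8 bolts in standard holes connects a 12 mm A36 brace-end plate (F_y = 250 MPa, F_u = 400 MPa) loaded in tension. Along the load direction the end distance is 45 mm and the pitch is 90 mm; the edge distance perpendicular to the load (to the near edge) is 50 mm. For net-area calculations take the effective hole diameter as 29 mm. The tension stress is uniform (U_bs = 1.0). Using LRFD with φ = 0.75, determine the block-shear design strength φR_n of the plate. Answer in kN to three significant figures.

Shear plane L_v = 45 + 3·90 = 315 mm; A_gv = 315 × 12 = 3780 mm².
A_nv = (315 − 3.5·29) × 12 = 2562 mm².
A_nt = (50 − 0.5·29) × 12 = 426 mm².
0.6 F_u A_nv = 614.9 kN; 0.6 F_y A_gv = 567 kN → shear yielding governs the shear term.
R_n = 567 + 1.0 × 400 × 426 / 1000 = 737.4 kN.
Design strength φR_n = 0.75 × 737.4 = 553 kN.

553 kN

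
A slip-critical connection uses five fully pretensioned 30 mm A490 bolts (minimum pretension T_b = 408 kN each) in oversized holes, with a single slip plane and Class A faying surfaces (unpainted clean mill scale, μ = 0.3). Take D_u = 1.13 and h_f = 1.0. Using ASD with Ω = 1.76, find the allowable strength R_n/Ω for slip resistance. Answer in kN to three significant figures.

R_n = μ · D_u · h_f · T_b · n_s · n_b = 0.3 × 1.13 × 1.0 × 408 × 1 × 5 = 691.6 kN.
Allowable strength R_n/Ω = 691.6 / 1.76 = 393 kN.

393 kN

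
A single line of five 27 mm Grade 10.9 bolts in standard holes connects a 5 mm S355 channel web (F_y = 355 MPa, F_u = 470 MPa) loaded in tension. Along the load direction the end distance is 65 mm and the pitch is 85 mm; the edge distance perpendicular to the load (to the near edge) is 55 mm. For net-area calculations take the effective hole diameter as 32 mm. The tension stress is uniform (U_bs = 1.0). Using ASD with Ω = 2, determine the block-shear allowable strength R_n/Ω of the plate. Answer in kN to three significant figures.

Shear plane L_v = 65 + 4·85 = 405 mm; A_gv = 405 × 5 = 2025 mm².
A_nv = (405 − 4.5·32) × 5 = 1305 mm².
A_nt = (55 − 0.5·32) × 5 = 195 mm².
0.6 F_u A_nv = 368 kN; 0.6 F_y A_gv = 431.3 kN → shear rupture governs the shear term.
R_n = 368 + 1.0 × 470 × 195 / 1000 = 459.7 kN.
Allowable strength R_n/Ω = 459.7 / 2 = 230 kN.

230 kN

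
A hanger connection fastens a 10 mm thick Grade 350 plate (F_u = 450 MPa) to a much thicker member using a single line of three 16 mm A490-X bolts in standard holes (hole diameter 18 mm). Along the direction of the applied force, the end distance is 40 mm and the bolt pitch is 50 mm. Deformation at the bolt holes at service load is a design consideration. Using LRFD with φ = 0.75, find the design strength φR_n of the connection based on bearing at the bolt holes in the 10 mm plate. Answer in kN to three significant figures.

Per bolt r_n = 1.2 l_c t F_u ≤ 2.4 d t F_u; upper limit = 2.4 × 16 × 10 × 450 / 1000 = 172.8 kN.
Edge bolt: l_c = 40 − 18/2 = 31 mm → 1.2 × 31 × 10 × 450 / 1000 = 167.4 → r_n = 167.4 kN.
Interior bolts: l_c = 50 − 18 = 32 mm → 1.2 × 32 × 10 × 450 / 1000 = 172.8 → r_n = 172.8 kN.
R_n = 1 × 167.4 + 2 × 172.8 = 513 kN.
Design strength φR_n = 0.75 × 513 = 385 kN.

385 kN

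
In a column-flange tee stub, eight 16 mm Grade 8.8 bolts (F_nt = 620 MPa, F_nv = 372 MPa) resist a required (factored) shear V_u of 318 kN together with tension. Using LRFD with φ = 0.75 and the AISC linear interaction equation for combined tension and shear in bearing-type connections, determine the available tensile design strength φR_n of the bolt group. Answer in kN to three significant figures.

442 kN

A_b = π·16²/4 = 201.1 mm²; f_rv = 318 × 1000 / (8 × 201.1) = 197.7 MPa.
F'_nt = 1.3 F_nt − (F_nt / φF_nv) f_rv = 1.3·620 − (620/(0.75·372))·197.7 = 366.7 MPa, capped at F_nt → F'_nt = 366.7 MPa.
R_n = F'_nt · A_b · n = 366.7 × 201.1 × 8 / 1000 = 589.8 kN.
Design strength φR_n = 0.75 × 589.8 = 442 kN.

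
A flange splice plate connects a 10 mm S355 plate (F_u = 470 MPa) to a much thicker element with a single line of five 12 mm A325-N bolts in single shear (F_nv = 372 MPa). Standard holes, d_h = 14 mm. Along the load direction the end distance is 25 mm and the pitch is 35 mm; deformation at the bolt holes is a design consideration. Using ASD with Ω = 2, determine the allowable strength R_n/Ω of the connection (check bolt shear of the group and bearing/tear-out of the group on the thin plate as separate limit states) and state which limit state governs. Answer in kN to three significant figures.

Bolt shear: A_b = π·12²/4 = 113.1 mm²; R_n = 372 × 113.1 × 5 × 1 / 1000 = 210.4 kN → 210.4 / 2 = 105 kN.
Bearing (1.2 l_c t F_u ≤ 2.4 d t F_u): upper limit = 2.4·12·10·470 / 1000 = 135.4 kN.
  Edge l_c = 25 − 14/2 = 18 → r_n = 101.5 kN; interior l_c = 35 − 14 = 21 → r_n = 118.4 kN.
  R_n,bearing = 1·101.5 + 4·118.4 = 575.3 kN → 575.3 / 2 = 288 kN.
Bolt shear governs: 105 kN.

105 kN (bolt shear governs)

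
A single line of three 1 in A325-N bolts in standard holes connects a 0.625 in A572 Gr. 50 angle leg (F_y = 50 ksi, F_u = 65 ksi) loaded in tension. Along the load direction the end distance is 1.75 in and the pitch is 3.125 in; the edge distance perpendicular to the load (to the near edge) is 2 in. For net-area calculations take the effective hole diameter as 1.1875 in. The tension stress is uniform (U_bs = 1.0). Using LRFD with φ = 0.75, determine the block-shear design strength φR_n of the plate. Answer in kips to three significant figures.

135 kips

Shear plane L_v = 1.75 + 2·3.125 = 8 in; A_gv = 8 × 0.625 = 5 in².
A_nv = (8 − 2.5·1.1875) × 0.625 = 3.145 in².
A_nt = (2 − 0.5·1.1875) × 0.625 = 0.8789 in².
0.6 F_u A_nv = 122.6 kips; 0.6 F_y A_gv = 150 kips → shear rupture governs the shear term.
R_n = 122.6 + 1.0 × 65 × 0.8789 = 179.8 kips.
Design strength φR_n = 0.75 × 179.8 = 135 kips.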